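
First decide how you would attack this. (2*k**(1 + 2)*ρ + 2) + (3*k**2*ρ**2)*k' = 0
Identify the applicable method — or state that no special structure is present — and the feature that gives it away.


Best approach: the exact-equation method — equality of cross partials is the green light — assemble the potential function term by term.


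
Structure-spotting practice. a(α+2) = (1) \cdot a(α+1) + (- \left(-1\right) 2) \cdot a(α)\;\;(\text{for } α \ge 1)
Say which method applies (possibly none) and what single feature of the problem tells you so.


Diagnosis: the characteristic-root method — shift-invariance with fixed coefficients calls for exponential trials; the characteristic polynomial finds every r^α.


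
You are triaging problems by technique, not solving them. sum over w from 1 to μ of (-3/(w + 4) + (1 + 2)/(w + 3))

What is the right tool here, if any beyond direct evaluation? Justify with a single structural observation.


Method: telescoping — the generic term is a one-step difference of (1 + 2)/(w + 3), so partial sums shortcut to endpoint evaluation.


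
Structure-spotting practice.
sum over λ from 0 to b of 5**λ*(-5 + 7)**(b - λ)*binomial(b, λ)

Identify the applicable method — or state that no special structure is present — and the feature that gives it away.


Method: the binomial theorem — binomial(b, λ) weighting matched powers of 5 and (-5 + 7) is the expanded form of (5 + (-5 + 7))^b — fold it back up.


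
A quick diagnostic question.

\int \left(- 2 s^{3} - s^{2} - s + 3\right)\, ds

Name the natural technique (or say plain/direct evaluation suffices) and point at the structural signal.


Technique: no special technique — a term-by-term power-rule job in s; no substitution or rearrangement earns its keep here.


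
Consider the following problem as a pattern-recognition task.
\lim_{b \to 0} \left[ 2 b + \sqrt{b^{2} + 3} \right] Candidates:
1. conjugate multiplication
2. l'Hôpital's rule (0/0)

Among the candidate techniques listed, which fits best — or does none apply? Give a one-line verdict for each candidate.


Technique: no special technique — no vanishing denominator and no indeterminate clash at the point — evaluation is immediate.
- conjugate multiplication: rationalization has no target — no divergent radical difference appears.
- l'Hôpital's rule (0/0) — substituting the point gives a finite value outright — there is no indeterminate clash to repair.


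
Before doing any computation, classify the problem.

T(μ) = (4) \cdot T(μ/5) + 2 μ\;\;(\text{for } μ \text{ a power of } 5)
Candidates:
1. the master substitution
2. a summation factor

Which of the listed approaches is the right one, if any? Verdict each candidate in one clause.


Best approach: the master substitution — treat m = log base 5 of μ as the new clock: one recursion step advances m by one while μ scales by 5.
- the master substitution: yes, a natural case for it.
- a summation factor: a divided-index call is outside the fixed-shift first-order family a summation factor normalizes.


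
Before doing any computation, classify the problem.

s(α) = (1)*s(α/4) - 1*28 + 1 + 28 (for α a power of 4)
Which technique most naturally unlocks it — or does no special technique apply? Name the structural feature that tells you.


Diagnosis: the master substitution — the recursive call is at index α/4 rather than a shift, a divide-and-conquer shape — substituting α = 4^m linearizes it.


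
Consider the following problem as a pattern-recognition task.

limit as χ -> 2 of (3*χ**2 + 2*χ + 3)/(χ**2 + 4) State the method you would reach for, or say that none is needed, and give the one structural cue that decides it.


Verdict: no special technique — the expression is continuous at 2 — substitute and evaluate; no indeterminate form appears.


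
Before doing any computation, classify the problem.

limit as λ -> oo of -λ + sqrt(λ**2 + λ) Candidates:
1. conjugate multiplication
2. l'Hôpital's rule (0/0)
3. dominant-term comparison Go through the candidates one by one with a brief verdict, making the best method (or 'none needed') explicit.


Best approach: conjugate multiplication — the difference sqrt(λ**2 + λ) - λ is an ∞ − ∞ stalemate; its conjugate partner breaks the tie.
- conjugate multiplication — applies; the problem has the shape this method handles.
- l'Hôpital's rule (0/0): the expression is a difference driving to ∞ − ∞, not a 0/0 quotient — there is no ratio for the rule to differentiate.
- dominant-term comparison — this is not a rational comparison of growth rates at infinity.


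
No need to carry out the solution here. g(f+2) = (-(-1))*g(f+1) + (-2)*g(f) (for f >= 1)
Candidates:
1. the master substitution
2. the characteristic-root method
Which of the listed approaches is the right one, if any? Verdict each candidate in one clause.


Verdict: the characteristic-root method — the recurrence treats every index alike (constant coefficients, no forcing) — precisely the regime where r^f trials close it.
- the master substitution: this is shift-type recursion, outside the divide-and-conquer template.
- the characteristic-root method — yes, a natural case for it.


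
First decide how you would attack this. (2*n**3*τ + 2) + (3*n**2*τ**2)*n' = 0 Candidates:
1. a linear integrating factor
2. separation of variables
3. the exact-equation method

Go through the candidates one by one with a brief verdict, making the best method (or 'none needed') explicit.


Best approach: the exact-equation method — the compatibility test passes: the n-derivative of 2*n**3*τ + 2 matches the τ-derivative of 3*n**2*τ**2, so integrate a potential.
- a linear integrating factor — the unknown enters nonlinearly (through a power, a denominator, or a transcendental function), which the linear integrating-factor recipe cannot absorb as-is — any repair would come from a preliminary substitution, not the factor.
- separation of variables: the two dependences are entangled, not a clean product of one-variable pieces.
- the exact-equation method: a fit — the right tool for this form.


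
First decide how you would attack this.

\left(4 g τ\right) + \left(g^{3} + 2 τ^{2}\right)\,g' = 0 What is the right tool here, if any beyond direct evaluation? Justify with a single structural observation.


Verdict: the exact-equation method — take the mixed partials of 4 g τ and g^{3} + 2 τ^{2}: they are equal, which certifies an exact differential.


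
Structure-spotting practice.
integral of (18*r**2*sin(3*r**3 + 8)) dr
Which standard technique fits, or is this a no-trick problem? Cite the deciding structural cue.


Verdict: u-substitution — the only nontrivial dependence routes through 3*r**3 + 8, whose derivative supplies the leftover factor up to a constant multiple — u = 3*r**3 + 8 flattens it.


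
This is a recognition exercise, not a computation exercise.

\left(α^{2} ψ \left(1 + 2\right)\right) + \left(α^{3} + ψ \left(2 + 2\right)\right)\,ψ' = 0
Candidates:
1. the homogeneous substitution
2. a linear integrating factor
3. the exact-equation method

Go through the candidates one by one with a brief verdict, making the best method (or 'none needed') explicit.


Technique: the exact-equation method — because the two cross partials coincide, the form is conservative as written — recover its potential in (α, ψ).
- the homogeneous substitution — the ratio substitution does not collapse this equation.
- a linear integrating factor — a nonlinear term in the unknown puts this outside the integrating-factor template.
- the exact-equation method: yes, a natural case for it.


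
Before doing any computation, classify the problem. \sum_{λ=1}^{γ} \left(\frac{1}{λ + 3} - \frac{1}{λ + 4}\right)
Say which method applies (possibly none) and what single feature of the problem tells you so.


Diagnosis: telescoping — each term adds \frac{1}{λ + 3} and subtracts the same expression advanced one index; that subtracted piece cancels against the next term's added copy — only the boundary terms survive.


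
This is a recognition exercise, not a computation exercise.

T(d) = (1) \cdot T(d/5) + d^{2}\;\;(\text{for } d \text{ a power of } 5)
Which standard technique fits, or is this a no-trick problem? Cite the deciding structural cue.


Diagnosis: the master substitution — treat m = log base 5 of d as the new clock: one recursion step advances m by one while d scales by 5.


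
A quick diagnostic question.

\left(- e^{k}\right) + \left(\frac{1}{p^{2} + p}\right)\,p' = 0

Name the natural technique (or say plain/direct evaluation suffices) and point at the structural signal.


Diagnosis: separation of variables — all dependence on the two variables factors apart, the defining separable shape. A Bernoulli rewrite would carry it as the equation stands — separating the variables needs no rearrangement either.


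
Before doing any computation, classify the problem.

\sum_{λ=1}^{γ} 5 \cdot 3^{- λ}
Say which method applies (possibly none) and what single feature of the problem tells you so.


Technique: the geometric series formula — consecutive terms stand in a fixed index-free ratio — the geometric sum formula closes it.


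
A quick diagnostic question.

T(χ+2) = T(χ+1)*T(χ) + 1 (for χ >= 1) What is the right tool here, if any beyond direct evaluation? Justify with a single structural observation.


Method: no special technique — the sequence value feeds back through itself nonlinearly — linear superposition fails, and every superposition-based closed form fails with it.


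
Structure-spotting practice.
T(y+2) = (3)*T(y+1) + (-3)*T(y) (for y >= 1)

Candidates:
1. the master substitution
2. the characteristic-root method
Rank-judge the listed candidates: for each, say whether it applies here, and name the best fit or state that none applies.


Method: the characteristic-root method — every coefficient is a fixed number and the forcing is zero — substitute r^y and read off the root equation.
- the master substitution — the recursion shifts the index rather than dividing it.
- the characteristic-root method: yes — fits the structure here.


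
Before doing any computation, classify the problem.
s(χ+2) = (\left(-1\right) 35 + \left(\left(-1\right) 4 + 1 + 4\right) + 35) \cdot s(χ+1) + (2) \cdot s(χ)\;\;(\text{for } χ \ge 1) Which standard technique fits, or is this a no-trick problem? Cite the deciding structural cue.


Technique: the characteristic-root method — try a geometric ansatz r^χ: constant coefficients turn the recurrence into one polynomial equation in r.


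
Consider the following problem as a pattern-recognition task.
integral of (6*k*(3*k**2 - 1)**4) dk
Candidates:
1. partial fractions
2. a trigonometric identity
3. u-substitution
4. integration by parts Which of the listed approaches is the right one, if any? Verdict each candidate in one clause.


Technique: u-substitution — a chain-rule shadow: 6*k alongside a function of 3*k**2 - 1 means u = 3*k**2 - 1 unwinds the composition in one step. A patient expand-and-integrate also lands it; recognizing the inner expression is the shortcut.
- partial fractions — there is no rational-function structure to decompose.
- a trigonometric identity: no sine or cosine appears, so there is nothing for a trigonometric identity to act on.
- u-substitution — yes — fits the structure here.
- integration by parts — splitting off a factor buys nothing — the integrand integrates directly without parts.


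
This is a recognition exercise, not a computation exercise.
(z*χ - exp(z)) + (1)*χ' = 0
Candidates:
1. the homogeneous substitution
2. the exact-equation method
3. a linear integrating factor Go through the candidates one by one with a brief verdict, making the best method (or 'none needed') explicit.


Best approach: a linear integrating factor — first power of χ, nonzero forcing: the integrating-factor recipe applies verbatim with p = z.
- the homogeneous substitution — the slope does not depend on the ratio of the variables alone.
- the exact-equation method — the cross partial derivatives disagree, so no single potential exists.
- a linear integrating factor: applicable, and directly so.


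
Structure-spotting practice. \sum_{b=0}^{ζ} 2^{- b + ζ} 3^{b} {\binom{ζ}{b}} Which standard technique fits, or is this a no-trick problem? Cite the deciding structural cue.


Diagnosis: the binomial theorem — the binomial coefficients weight matched powers of 3 and 2, which is exactly the expansion of a binomial power.


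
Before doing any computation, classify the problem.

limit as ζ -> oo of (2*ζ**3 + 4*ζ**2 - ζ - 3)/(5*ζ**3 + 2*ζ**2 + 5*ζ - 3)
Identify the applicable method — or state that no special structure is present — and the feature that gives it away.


Technique: dominant-term comparison — as ζ grows, only the highest-degree terms matter — compare leading terms and read the limit off. As a single quotient, the ∞/∞ shape would yield to repeated differentiation as well — the growth comparison gets there in one look.


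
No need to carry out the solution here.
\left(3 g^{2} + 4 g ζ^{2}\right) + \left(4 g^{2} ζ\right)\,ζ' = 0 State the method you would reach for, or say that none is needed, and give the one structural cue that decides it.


Verdict: the exact-equation method — d/dζ of 3 g^{2} + 4 g ζ^{2} equals d/dg of 4 g^{2} ζ: the form is a total differential of one potential — integrate it exactly.


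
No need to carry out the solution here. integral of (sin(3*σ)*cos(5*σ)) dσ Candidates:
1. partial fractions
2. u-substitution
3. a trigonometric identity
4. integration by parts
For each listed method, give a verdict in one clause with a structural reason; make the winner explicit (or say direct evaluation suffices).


Best approach: a trigonometric identity — the identity turns sin(3*σ)*cos(5*σ) into two lone cosines/sines, each trivially integrable.
- partial fractions: there is no rational-function structure to decompose.
- u-substitution: no subexpression of the integrand serves as a whole-integral substitution inner — individual terms may offer their own, but none carries its derivative as a factor of the full integrand; a working change of variable would have to be constructed from outside the expression.
- a trigonometric identity: a fit — the right tool for this form.
- integration by parts — not the fit here: there is no polynomial factor to ladder down — parts can still close the trigonometric product by recursion, though the identity rewrite is the direct route.


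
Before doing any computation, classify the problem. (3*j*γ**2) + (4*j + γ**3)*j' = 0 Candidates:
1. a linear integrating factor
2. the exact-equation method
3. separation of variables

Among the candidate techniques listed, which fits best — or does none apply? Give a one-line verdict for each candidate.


Verdict: the exact-equation method — because the two cross partials coincide, the form is conservative as written — recover its potential in (γ, j).
- a linear integrating factor: a nonlinear term in the unknown puts this outside the integrating-factor template.
- the exact-equation method: yes, a natural case for it.
- separation of variables: no algebra isolates the independent variable on one side and the unknown on the other.


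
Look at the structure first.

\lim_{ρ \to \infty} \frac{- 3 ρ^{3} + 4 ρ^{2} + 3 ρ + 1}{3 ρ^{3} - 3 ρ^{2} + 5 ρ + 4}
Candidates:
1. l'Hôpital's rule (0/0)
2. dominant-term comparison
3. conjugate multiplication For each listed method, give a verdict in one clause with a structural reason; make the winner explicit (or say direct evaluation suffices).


Technique: dominant-term comparison — as ρ grows, only the highest-degree terms matter — compare leading terms and read the limit off.
- l'Hôpital's rule (0/0) — viewed as a single quotient this runs to ∞/∞, not the 0/0 clash this candidate addresses; an at-infinity variant of the rule would resolve it, but comparing leading growth reads the answer without differentiating.
- dominant-term comparison: applies; the problem has the shape this method handles.
- conjugate multiplication — no difference of divergent radicals appears, so rationalizing has nothing to cancel.


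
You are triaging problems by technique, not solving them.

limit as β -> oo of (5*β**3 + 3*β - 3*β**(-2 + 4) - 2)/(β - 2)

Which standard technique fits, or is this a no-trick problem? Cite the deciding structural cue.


Method: dominant-term comparison — divide through by the highest power of β; every lower-order term dies and the dominant terms decide the limit. l'Hôpital's at-infinity variant applies to the expression viewed as a single quotient; the leading-term comparison is the direct route.


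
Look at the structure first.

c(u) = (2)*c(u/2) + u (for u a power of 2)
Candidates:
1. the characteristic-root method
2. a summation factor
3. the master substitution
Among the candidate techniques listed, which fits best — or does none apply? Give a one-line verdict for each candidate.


Best approach: the master substitution — the recursive call is at index u/2 rather than a shift, a divide-and-conquer shape — substituting u = 2^m linearizes it.
- the characteristic-root method — a divided-index call is not the fixed-shift linear shape that characteristic roots solve.
- a summation factor — the recursion divides its index rather than shifting it — there is no previous-term chain for a summation factor to telescope.
- the master substitution: yes — fits the structure here.


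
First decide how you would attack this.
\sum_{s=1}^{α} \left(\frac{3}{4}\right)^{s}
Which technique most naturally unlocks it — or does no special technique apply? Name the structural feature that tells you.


Verdict: the geometric series formula — term-over-term division gives \frac{3}{4} every time — index-free ratio, geometric sum formula applies.


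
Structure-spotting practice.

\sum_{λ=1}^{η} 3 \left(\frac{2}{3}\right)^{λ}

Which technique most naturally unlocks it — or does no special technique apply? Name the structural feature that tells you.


Verdict: the geometric series formula — the ratio of consecutive terms is the constant \frac{2}{3}, independent of the index — a geometric sum.


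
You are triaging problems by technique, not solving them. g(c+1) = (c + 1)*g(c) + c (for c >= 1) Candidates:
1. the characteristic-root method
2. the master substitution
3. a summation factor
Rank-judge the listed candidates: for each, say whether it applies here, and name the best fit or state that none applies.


Method: a summation factor — first-order, linear, moving coefficient c + 1: the discrete analogue of an integrating factor handles it.
- the characteristic-root method: an index-dependent weight blocks the pure exponential ansatz.
- the master substitution — with no divided-index recursive call, reindexing by powers of a base buys nothing.
- a summation factor: a fit — the right tool for this form.


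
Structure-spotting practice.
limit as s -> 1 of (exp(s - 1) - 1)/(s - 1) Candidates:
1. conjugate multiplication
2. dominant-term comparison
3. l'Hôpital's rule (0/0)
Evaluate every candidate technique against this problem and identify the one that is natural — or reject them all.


Diagnosis: l'Hôpital's rule (0/0) — both numerator and denominator vanish at 1: the genuine 0/0 indeterminate that l'Hôpital exists for. The standard small-argument limits would also carry it; the rule is the systematic route.
- conjugate multiplication — there is no infinity-minus-infinity radical difference to rationalize.
- dominant-term comparison — no dominant power emerges to decide the limit by degree comparison.
- l'Hôpital's rule (0/0): yes, a natural case for it.


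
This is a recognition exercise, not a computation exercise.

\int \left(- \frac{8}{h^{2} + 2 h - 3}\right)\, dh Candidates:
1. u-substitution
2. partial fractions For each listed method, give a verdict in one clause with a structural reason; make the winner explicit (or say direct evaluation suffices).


Best approach: partial fractions — with h^{2} + 2 h - 3 factorable and the degree on top strictly smaller, simple-fraction decomposition is immediate.
- u-substitution — no subexpression of the integrand serves as a whole-integral substitution inner — individual terms may offer their own, but none carries its derivative as a factor of the full integrand; a working change of variable would have to be constructed from outside the expression.
- partial fractions — yes, a natural case for it.


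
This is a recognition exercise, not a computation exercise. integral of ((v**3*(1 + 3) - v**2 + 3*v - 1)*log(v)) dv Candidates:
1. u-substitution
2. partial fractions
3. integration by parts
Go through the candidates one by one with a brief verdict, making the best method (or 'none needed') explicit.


Diagnosis: integration by parts — log(v) blocks direct integration but differentiates to something rational — parts with the polynomial factor (v**3*(1 + 3) - v**2 + 3*v - 1) as dv.
- u-substitution — no subexpression of the integrand serves as a whole-integral substitution inner — individual terms may offer their own, but none carries its derivative as a factor of the full integrand; a working change of variable would have to be constructed from outside the expression.
- partial fractions: there is no rational-function structure to decompose.
- integration by parts: yes, a natural case for it.


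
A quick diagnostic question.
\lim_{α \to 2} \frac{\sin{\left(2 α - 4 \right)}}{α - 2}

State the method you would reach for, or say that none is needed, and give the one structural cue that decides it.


Method: l'Hôpital's rule (0/0) — both numerator and denominator vanish at 2: the genuine 0/0 indeterminate that l'Hôpital exists for. One could equally expand both pieces locally and compare leading terms; the rule does that in one stroke.


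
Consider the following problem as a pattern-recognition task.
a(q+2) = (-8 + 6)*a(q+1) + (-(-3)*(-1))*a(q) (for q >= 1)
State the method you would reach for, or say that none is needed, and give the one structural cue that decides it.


Technique: the characteristic-root method — linear, homogeneous, constant coefficients: solutions of the form r^q exist — find the roots of the characteristic polynomial.


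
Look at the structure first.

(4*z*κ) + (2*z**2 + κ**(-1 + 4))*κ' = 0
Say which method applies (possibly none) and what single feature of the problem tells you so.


Method: the exact-equation method — checking ∂/∂κ of 4*z*κ against ∂/∂z of (2*z**2 + κ**(-1 + 4)): they match — the equation is exact as it stands.


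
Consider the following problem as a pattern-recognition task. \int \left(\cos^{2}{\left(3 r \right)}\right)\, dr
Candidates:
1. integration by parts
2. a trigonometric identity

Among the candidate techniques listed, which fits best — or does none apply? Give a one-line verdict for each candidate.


Technique: a trigonometric identity — apply power reduction to \cos^{2}{\left(3 r \right)}; each application halves the trigonometric degree.
- integration by parts: not the natural route: no polynomial-kernel product appears — a recursive parts reduction of the trigonometric product exists, but the identity rewrite is direct.
- a trigonometric identity — a fit — the right tool for this form.


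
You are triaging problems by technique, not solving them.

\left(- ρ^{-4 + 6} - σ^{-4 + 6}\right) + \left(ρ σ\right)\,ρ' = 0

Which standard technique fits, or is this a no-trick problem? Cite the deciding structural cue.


Technique: the homogeneous substitution — solved for the derivative, the right side is unchanged under scaling σ and ρ together — it depends only on the ratio ρ/σ, so substitute a single ratio variable. A Bernoulli substitution is a fair alternative on this equation directly; the homogeneous reading takes it as given.


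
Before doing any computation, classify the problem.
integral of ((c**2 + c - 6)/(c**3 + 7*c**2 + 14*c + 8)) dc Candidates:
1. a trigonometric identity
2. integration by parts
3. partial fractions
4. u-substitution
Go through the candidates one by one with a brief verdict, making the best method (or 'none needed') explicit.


Technique: partial fractions — the factorization of c**3 + 7*c**2 + 14*c + 8 is the whole battle; after it, each term is a table integral.
- a trigonometric identity: there is no trigonometric structure at all — the integrand carries no sine or cosine to rewrite.
- integration by parts: the integrand does not split as a nonconstant polynomial times an exp, sine, cosine of a linear argument, or logarithm — no polynomial-kernel parts product to differentiate one side of.
- partial fractions: yes, a natural case for it.
- u-substitution: no subexpression of the integrand pairs with its own derivative as a factor — individual terms may offer their own substitutions, but any change of variable covering the whole integral would have to be constructed from outside the expression.


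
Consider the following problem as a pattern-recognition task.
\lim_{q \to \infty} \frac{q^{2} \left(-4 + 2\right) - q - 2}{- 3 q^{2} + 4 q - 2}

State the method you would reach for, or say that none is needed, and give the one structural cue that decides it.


Method: dominant-term comparison — as q grows, only the highest-degree terms matter — compare leading terms and read the limit off. As a single quotient, the ∞/∞ shape would yield to repeated differentiation as well — the growth comparison gets there in one look.


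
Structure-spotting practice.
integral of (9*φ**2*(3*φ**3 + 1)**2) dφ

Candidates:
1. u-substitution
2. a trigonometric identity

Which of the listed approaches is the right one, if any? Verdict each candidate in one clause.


Method: u-substitution — everything non-trivial happens through the inner expression 3*φ**3 + 1, and its derivative accounts for the remaining factor up to a constant, so set u = 3*φ**3 + 1. Multiplying out and using the power rule would succeed as well, just with far more bookkeeping.
- u-substitution — yes, a natural case for it.
- a trigonometric identity — no sine or cosine appears, so there is nothing for a trigonometric identity to act on.


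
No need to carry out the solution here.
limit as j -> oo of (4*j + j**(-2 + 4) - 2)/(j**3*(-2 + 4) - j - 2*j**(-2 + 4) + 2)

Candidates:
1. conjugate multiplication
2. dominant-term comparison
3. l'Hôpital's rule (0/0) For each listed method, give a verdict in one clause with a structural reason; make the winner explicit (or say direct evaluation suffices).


Diagnosis: dominant-term comparison — divide through by the highest power of j; every lower-order term dies and the dominant terms decide the limit.
- conjugate multiplication: there is no infinity-minus-infinity radical difference to rationalize.
- dominant-term comparison — yes — fits the structure here.
- l'Hôpital's rule (0/0): viewed as a single quotient this runs to ∞/∞, not the 0/0 clash this candidate addresses; an at-infinity variant of the rule would resolve it, but comparing leading growth reads the answer without differentiating.


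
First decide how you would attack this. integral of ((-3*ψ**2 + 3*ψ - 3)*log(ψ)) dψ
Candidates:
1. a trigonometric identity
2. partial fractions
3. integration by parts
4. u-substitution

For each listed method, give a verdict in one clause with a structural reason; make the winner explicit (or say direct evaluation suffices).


Method: integration by parts — log(ψ) is the classic u in parts — its derivative is a plain reciprocal while -3*ψ**2 + 3*ψ - 3 absorbs the dv role.
- a trigonometric identity — with no trigonometric functions present, identity rewriting has no target.
- partial fractions: there is no rational-function structure to decompose.
- integration by parts — yes, a natural case for it.
- u-substitution: no subexpression of the integrand pairs with its own derivative as a factor — individual terms may offer their own substitutions, but any change of variable covering the whole integral would have to be constructed from outside the expression.


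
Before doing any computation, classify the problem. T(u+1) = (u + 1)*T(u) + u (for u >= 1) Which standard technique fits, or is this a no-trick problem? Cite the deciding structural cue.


Diagnosis: a summation factor — one step of memory with a weight u + 1 that changes as the index grows — the summation-factor construction is built for this.


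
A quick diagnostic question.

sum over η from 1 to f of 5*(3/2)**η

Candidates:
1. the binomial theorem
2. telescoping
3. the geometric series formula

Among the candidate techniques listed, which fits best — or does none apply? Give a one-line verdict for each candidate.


Technique: the geometric series formula — the ratio of consecutive terms is the constant 3/2, independent of the index — a geometric sum.
- the binomial theorem: there is no pair of bases whose matched powers would reassemble into a single binomial power.
- telescoping: the summand is not presented as a shifted difference — a telescoping rewrite may exist, but the displayed structure does not offer one.
- the geometric series formula — applicable, and directly so.


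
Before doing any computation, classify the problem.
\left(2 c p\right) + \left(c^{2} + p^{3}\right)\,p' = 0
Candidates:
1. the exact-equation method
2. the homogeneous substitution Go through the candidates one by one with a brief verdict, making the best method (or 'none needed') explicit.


Technique: the exact-equation method — d/dp of 2 c p equals d/dc of c^{2} + p^{3}: the form is a total differential of one potential — integrate it exactly.
- the exact-equation method — a fit — the right tool for this form.
- the homogeneous substitution: the ratio substitution does not collapse this equation.


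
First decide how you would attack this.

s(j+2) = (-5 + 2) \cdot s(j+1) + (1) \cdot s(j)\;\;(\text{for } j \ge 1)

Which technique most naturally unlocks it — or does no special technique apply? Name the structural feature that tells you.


Technique: the characteristic-root method — no index-dependence in the weights and nothing inhomogeneous: classic characteristic-equation setup.


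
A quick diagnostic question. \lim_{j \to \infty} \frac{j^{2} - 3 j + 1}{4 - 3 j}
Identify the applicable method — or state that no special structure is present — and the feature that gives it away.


Verdict: dominant-term comparison — as j grows, only the highest-degree terms matter — compare leading terms and read the limit off. Viewed as a single quotient this is an ∞/∞ form — an at-infinity application of l'Hôpital's rule would also resolve it; comparing leading growth reads the answer without differentiating.


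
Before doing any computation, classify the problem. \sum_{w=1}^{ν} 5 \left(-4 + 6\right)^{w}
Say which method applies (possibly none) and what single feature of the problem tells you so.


Technique: the geometric series formula — consecutive terms stand in a fixed index-free ratio — the geometric sum formula closes it.


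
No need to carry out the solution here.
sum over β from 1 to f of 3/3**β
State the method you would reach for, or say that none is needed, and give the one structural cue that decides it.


Best approach: the geometric series formula — consecutive terms stand in a fixed index-free ratio — the geometric sum formula closes it.


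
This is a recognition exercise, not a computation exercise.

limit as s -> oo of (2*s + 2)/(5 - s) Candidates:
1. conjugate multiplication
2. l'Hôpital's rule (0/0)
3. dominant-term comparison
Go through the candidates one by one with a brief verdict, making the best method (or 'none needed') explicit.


Method: dominant-term comparison — divide by the highest power of s present: lower-order terms vanish and the dominant ratio remains.
- conjugate multiplication — there is no infinity-minus-infinity radical difference to rationalize.
- l'Hôpital's rule (0/0): viewed as a single quotient this runs to ∞/∞, not the 0/0 clash this candidate addresses; an at-infinity variant of the rule would resolve it, but comparing leading growth reads the answer without differentiating.
- dominant-term comparison: yes, a natural case for it.


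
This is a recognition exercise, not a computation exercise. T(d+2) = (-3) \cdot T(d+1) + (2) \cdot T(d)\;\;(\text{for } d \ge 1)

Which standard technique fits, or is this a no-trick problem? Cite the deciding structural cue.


Technique: the characteristic-root method — constant coefficients and linearity mean the ansatz r^d reduces it to solving the characteristic polynomial.


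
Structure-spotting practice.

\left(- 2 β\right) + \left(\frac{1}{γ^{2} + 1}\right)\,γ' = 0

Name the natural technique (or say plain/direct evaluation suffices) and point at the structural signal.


Best approach: separation of variables — one side of the product carries the independent variable, the other the unknown — the textbook separation shape. The cross-partial test also passes here (vacuously, each side single-variable); the potential-function route would work, separation is simply more immediate.


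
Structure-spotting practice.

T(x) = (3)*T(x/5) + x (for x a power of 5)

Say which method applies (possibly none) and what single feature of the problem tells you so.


Technique: the master substitution — the argument shrinks by the factor 5, so measure the index on a logarithmic scale and the recursion becomes a shift.


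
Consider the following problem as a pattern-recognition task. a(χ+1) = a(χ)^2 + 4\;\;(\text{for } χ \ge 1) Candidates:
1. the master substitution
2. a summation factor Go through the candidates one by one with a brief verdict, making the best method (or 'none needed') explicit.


Method: no special technique — each new value is a nonlinear function of earlier ones — scaling arguments and superposition both fail.
- the master substitution — there is no divide-the-index recursive argument.
- a summation factor: the recursion is nonlinear — outside the first-order linear family a summation factor addresses.


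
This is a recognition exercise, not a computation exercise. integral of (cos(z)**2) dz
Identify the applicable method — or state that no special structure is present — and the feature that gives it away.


Method: a trigonometric identity — cos(z)**2 carries an even exponent — trade it for double-angle cosines before integrating.


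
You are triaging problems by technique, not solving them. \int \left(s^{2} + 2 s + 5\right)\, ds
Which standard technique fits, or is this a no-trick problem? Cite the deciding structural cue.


Diagnosis: no special technique — a term-by-term power-rule job in s; no substitution or rearrangement earns its keep here.


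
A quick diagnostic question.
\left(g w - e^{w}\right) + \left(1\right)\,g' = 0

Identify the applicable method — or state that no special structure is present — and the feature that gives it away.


Technique: a linear integrating factor — the equation is linear in g with coefficient w; multiplying by the integrating factor exp(∫w) makes the left side a perfect derivative.


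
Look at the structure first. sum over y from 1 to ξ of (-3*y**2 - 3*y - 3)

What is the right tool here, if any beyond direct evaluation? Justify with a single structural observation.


Verdict: no special technique — this is bookkeeping, not technique: standard formulas for sums of constant-multiple powers of y apply termwise.


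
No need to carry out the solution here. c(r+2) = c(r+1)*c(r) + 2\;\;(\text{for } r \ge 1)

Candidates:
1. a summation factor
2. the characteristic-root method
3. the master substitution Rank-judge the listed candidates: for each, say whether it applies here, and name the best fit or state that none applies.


Method: no special technique — this one you iterate or analyze qualitatively: the nonlinearity defeats linear solution methods.
- a summation factor — the recursion is nonlinear — outside the first-order linear family a summation factor addresses.
- the characteristic-root method — nonlinearity rules out exponential-mode superposition from the start.
- the master substitution: the recursion steps by a constant offset, so exponential reindexing is pointless.


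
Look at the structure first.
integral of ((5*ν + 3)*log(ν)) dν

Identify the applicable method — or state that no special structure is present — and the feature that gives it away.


Best approach: integration by parts — log(ν) is the classic u in parts — its derivative is a plain reciprocal while 5*ν + 3 absorbs the dv role.


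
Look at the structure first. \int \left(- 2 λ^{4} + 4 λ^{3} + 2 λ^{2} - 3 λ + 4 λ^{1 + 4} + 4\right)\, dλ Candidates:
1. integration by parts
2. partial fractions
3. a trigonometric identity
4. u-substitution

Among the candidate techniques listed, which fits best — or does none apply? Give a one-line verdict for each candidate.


Verdict: no special technique — nothing composite, nothing rational, nothing trigonometric — each constant-multiple power of λ integrates by the power rule alone.
- integration by parts — parts would only shuffle a directly integrable integrand.
- partial fractions — the expression is not a ratio of polynomials that decomposes further.
- a trigonometric identity — with no trigonometric functions present, identity rewriting has no target.
- u-substitution: no substitution does more than relabel what direct integration already handles.


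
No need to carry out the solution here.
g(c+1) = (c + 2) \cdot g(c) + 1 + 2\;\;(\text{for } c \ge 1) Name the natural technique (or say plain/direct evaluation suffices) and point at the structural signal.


Best approach: a summation factor — one step of memory with a weight c + 2 that changes as the index grows — the summation-factor construction is built for this.


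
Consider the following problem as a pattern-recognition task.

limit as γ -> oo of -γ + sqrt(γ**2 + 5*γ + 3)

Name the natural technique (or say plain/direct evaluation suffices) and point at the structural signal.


Technique: conjugate multiplication — two divergent pieces with a minus sign between them and a radical in the mix: rationalize sqrt(γ**2 + 5*γ + 3) - γ before any limit law applies.


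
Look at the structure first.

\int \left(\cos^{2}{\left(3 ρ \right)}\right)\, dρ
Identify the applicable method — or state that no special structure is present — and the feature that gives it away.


Technique: a trigonometric identity — even powers like \cos^{2}{\left(3 ρ \right)} never integrate directly; the half-angle identity lowers the degree first.


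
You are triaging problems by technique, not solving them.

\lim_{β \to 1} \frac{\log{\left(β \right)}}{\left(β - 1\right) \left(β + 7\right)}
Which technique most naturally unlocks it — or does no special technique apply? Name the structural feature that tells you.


Method: l'Hôpital's rule (0/0) — plug in 1: top and bottom both hit zero, so differentiate each and retry. A first-order expansion at the point is an equally standard path; the rule packages it.


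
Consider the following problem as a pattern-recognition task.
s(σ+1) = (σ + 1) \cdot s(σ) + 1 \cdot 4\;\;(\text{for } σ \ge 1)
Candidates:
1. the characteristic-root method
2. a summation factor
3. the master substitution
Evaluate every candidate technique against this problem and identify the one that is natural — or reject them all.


Method: a summation factor — first-order linear but the coefficient σ + 1 moves with the index — divide by the cumulative product and telescope.
- the characteristic-root method — the coefficients change with the index, which the root method cannot absorb.
- a summation factor — applicable, and directly so.
- the master substitution: with no divided-index recursive call, reindexing by powers of a base buys nothing.
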